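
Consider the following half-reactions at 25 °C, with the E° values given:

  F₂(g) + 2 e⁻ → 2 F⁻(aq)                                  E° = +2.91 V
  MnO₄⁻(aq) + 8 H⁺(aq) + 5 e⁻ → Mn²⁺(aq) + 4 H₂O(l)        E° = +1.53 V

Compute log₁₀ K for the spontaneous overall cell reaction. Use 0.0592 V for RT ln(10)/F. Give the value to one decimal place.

233.1

Cathode: F₂/F⁻; anode: MnO₄⁻/Mn²⁺. E°cell = +1.38 V, n = 10.
log K = nE°cell / 0.0592 = (10)(+1.38) / 0.0592 = 233.1.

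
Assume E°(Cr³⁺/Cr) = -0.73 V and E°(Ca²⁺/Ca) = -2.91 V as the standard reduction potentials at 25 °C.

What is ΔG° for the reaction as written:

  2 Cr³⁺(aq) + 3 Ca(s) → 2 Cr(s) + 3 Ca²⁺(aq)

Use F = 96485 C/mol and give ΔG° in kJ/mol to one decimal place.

As written, Cr³⁺/Cr is reduced (cathode) and Ca²⁺/Ca is oxidised (anode), so E°cell = (-0.73) − (-2.91) = +2.18 V.
Balancing electrons gives n = 6.
ΔG° = −nFE° = −(6)(96485)(+2.18) = -1,262,024 J = -1262.0 kJ/mol.

-1262.0 kJ/mol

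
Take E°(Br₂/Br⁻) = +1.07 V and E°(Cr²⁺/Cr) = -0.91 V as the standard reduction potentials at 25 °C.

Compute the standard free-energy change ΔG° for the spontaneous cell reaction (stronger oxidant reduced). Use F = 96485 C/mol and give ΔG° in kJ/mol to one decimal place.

Br₂/Br⁻ (E° = +1.07 V) is the cathode; Cr²⁺/Cr (E° = -0.91 V) is the anode, so E°cell = +1.98 V.
Balancing electrons gives n = 2 (lcm of 2 and 2).
ΔG° = −nFE° = −(2)(96485)(+1.98) = -382,081 J = -382.1 kJ/mol.

-382.1 kJ/mol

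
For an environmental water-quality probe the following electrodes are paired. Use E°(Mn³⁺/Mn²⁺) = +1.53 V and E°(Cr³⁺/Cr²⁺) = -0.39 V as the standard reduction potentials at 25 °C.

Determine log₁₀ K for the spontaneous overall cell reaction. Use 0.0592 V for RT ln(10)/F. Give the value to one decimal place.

32.4

Cathode: Mn³⁺/Mn²⁺; anode: Cr³⁺/Cr²⁺. E°cell = +1.92 V, n = 1.
log K = nE°cell / 0.0592 = (1)(+1.92) / 0.0592 = 32.4.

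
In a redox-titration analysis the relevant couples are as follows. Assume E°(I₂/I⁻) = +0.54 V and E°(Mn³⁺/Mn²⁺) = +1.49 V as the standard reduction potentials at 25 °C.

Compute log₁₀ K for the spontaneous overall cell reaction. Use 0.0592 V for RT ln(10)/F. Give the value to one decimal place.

Cathode: Mn³⁺/Mn²⁺; anode: I₂/I⁻. E°cell = +0.95 V, n = 2.
log K = nE°cell / 0.0592 = (2)(+0.95) / 0.0592 = 32.1.

32.1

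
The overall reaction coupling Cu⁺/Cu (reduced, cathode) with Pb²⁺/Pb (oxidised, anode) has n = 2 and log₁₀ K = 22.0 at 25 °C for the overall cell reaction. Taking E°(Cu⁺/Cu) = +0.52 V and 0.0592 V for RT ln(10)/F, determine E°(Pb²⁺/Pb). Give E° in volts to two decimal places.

-0.13 V

E°cell = (0.0592/n)·log K = (0.0592/2)(22.0) = +0.651 V.
Since Cu⁺/Cu is the cathode and Pb²⁺/Pb the anode, E°cell = E°(Cu⁺/Cu) − E°(Pb²⁺/Pb).
So E°(Pb²⁺/Pb) = E°(Cu⁺/Cu) − E°cell = (+0.52) − (+0.651) = -0.13 V.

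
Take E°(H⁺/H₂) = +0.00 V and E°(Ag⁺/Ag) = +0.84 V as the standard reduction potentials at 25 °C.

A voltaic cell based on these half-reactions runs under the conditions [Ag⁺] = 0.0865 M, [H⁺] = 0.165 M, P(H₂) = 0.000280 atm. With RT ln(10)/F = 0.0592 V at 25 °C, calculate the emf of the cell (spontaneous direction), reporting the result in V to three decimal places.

Ag⁺/Ag is the cathode (higher E°), H⁺/H₂ the anode: E°cell = +0.84 − (+0.00) = +0.84 V, n = 2.
Overall: 2 Ag⁺(aq) + H₂(g) → 2 Ag(s) + 2 H⁺(aq)
Q = [H⁺]^2 / ([Ag⁺]^2·P(H₂)); log Q = 4.114.
E = E° − (0.0592/n) log Q = +0.84 − (0.0592/2)(4.114) = +0.718 V.

+0.718 V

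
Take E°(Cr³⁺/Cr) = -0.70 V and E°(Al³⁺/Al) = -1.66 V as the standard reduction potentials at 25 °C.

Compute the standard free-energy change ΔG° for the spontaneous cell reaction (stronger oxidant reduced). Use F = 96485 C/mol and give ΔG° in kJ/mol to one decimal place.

-277.9 kJ/mol

Cr³⁺/Cr (E° = -0.70 V) is the cathode; Al³⁺/Al (E° = -1.66 V) is the anode, so E°cell = +0.96 V.
Balancing electrons gives n = 3 (lcm of 3 and 3).
ΔG° = −nFE° = −(3)(96485)(+0.96) = -277,877 J = -277.9 kJ/mol.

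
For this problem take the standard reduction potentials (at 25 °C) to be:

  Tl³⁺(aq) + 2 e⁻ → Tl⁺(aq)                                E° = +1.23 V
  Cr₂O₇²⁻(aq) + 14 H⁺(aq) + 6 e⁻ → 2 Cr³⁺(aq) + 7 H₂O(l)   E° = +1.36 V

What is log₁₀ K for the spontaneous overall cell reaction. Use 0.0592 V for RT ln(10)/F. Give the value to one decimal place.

Cathode: Cr₂O₇²⁻/Cr³⁺; anode: Tl³⁺/Tl⁺. E°cell = +0.13 V, n = 6.
log K = nE°cell / 0.0592 = (6)(+0.13) / 0.0592 = 13.2.

13.2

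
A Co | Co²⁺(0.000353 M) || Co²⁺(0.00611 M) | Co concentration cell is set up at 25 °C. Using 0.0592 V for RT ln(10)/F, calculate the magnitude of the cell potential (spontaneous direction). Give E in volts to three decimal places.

For a concentration cell E°cell = 0. The 0.00611 M side is the cathode (reduction is favoured where [Co²⁺] is higher).
With n = 2, E = −(0.0592/2) log([Co²⁺]ₐₙ/[Co²⁺]꜀ₐₜ) = −(0.0592/2) log(0.000353/0.00611) = −(0.0592/2)(-1.238) = +0.037 V.

+0.037 V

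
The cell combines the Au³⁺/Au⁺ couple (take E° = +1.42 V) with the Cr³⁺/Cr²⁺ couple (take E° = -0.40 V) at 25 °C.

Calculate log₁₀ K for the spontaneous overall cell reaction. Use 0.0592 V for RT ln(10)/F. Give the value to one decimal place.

Cathode: Au³⁺/Au⁺; anode: Cr³⁺/Cr²⁺. E°cell = +1.82 V, n = 2.
log K = nE°cell / 0.0592 = (2)(+1.82) / 0.0592 = 61.5.

61.5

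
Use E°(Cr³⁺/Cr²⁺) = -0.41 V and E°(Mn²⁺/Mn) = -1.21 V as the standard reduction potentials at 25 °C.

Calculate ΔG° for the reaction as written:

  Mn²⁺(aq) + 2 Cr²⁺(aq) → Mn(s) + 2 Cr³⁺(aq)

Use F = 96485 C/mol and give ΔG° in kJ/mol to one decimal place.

+154.4 kJ/mol

As written, Mn²⁺/Mn is reduced (cathode) and Cr³⁺/Cr²⁺ is oxidised (anode), so E°cell = (-1.21) − (-0.41) = -0.80 V.
Balancing electrons gives n = 2.
ΔG° = −nFE° = −(2)(96485)(-0.80) = 154,376 J = +154.4 kJ/mol.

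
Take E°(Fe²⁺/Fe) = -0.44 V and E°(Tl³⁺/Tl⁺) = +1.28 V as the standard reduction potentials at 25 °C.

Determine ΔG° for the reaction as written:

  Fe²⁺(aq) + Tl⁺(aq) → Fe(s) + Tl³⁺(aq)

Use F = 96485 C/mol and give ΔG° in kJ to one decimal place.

As written, Fe²⁺/Fe is reduced (cathode) and Tl³⁺/Tl⁺ is oxidised (anode), so E°cell = (-0.44) − (+1.28) = -1.72 V.
Balancing electrons gives n = 2.
ΔG° = −nFE° = −(2)(96485)(-1.72) = 331,908 J = +331.9 kJ.

+331.9 kJ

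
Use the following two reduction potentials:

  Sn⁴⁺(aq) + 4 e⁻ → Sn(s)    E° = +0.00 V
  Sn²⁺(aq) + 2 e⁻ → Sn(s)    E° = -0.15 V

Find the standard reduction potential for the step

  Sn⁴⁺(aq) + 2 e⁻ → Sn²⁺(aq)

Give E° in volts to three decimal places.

+0.150 V

Sequential free energies add, so n₃E°₃ = n₁E°₁ + n₂E°₂.
With n₃ = 4, and the known step contributing 2×(-0.15) V, the unknown satisfies 2·E° = 4×(+0.00) − 2×(-0.15) = +0.300.
E° = +0.300 / 2 = +0.150 V.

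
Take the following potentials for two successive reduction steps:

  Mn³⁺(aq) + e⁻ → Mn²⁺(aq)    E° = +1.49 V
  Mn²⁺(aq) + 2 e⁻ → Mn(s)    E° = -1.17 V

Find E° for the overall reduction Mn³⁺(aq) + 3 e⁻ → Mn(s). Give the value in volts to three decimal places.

-0.283 V

Adding the free-energy changes (−nFE°) of the two steps gives −n₃FE°₃ = −n₁FE°₁ − n₂FE°₂.
E°₃ = (1×+1.49 + 2×-1.17) / 3 = (-0.850) / 3 = -0.283 V.
E° values themselves are not directly additive — weighting by electron count is essential.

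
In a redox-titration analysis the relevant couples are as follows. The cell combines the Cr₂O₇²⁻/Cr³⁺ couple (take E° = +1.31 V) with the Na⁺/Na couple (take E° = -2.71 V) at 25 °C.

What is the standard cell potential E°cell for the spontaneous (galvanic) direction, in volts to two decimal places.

The Cr₂O₇²⁻/Cr³⁺ couple has the higher reduction potential, so it is the cathode; Na⁺/Na is oxidised at the anode.
E°cell = E°(cathode) − E°(anode) = (+1.31) − (-2.71) = +4.02 V.
Since E°cell > 0, the reaction is spontaneous under standard conditions.

+4.02 V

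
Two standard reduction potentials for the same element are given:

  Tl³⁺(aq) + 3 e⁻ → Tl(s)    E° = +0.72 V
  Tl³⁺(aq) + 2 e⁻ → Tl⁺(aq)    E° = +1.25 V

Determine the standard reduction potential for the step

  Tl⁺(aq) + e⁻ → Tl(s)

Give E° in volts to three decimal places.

-0.340 V

Sequential free energies add, so n₃E°₃ = n₁E°₁ + n₂E°₂.
With n₃ = 3, and the known step contributing 2×(+1.25) V, the unknown satisfies 1·E° = 3×(+0.72) − 2×(+1.25) = -0.340.
E° = -0.340 / 1 = -0.340 V.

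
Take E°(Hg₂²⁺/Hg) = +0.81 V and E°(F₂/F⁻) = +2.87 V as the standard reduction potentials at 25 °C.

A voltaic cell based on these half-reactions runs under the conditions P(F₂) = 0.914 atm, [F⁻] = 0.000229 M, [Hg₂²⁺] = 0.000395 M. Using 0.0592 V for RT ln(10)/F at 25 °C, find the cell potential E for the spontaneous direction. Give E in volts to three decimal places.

F₂/F⁻ is the cathode (higher E°), Hg₂²⁺/Hg the anode: E°cell = +2.87 − (+0.81) = +2.06 V, n = 2.
Overall: F₂(g) + 2 Hg(l) → 2 F⁻(aq) + Hg₂²⁺(aq)
Q = [F⁻]^2·[Hg₂²⁺] / (P(F₂)); log Q = -10.645.
E = E° − (0.0592/n) log Q = +2.06 − (0.0592/2)(-10.645) = +2.375 V.

+2.375 V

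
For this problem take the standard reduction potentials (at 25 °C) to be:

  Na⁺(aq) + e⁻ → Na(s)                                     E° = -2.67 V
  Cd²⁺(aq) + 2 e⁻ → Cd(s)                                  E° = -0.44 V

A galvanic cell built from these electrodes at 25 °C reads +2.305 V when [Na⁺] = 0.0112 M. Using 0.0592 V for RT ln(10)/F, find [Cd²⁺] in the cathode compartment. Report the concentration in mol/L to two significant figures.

0.043 M

Cd²⁺/Cd is the cathode, Na⁺/Na the anode: E°cell = +2.23 V, n = 2.
Overall reaction: Cd²⁺(aq) + 2 Na(s) → Cd(s) + 2 Na⁺(aq); Q = [Na⁺]^2/[Cd²⁺]^1.
From E = E° − (0.0592/n) log Q: log Q = (E° − E)·n/0.0592 = (+2.23 − (+2.305))·2/0.0592 = -2.5338.
So 1·log[Cd²⁺] = 2·log(0.0112) − log Q = -3.9016 − (-2.5338) = -1.3678; [Cd²⁺] = 10^(-1.3678) ≈ 0.043 M.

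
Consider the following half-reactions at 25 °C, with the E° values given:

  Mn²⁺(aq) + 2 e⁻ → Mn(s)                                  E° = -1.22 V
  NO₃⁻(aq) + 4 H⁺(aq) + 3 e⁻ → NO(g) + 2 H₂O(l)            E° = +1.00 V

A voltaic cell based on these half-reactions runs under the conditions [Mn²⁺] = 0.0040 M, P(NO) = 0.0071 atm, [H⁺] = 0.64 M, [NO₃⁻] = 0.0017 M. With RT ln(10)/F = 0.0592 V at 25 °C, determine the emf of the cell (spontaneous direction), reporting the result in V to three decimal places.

+2.263 V

NO₃⁻/NO is the cathode (higher E°), Mn²⁺/Mn the anode: E°cell = +1.00 − (-1.22) = +2.22 V, n = 6.
Overall: 2 NO₃⁻(aq) + 8 H⁺(aq) + 3 Mn(s) → 2 NO(g) + 4 H₂O(l) + 3 Mn²⁺(aq)
Q = P(NO)^2·[Mn²⁺]^3 / ([NO₃⁻]^2·[H⁺]^8); log Q = -4.402.
E = E° − (0.0592/n) log Q = +2.22 − (0.0592/6)(-4.402) = +2.263 V.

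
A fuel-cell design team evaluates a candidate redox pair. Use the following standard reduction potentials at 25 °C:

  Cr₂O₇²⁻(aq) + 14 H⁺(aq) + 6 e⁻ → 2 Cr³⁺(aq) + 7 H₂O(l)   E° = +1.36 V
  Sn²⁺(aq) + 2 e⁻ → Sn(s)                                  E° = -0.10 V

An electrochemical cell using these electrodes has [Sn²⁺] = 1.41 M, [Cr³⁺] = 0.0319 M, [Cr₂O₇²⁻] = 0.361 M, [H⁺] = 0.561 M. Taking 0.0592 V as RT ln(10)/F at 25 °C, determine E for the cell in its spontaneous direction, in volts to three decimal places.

+1.446 V

Cr₂O₇²⁻/Cr³⁺ is the cathode (higher E°), Sn²⁺/Sn the anode: E°cell = +1.36 − (-0.10) = +1.46 V, n = 6.
Overall: Cr₂O₇²⁻(aq) + 14 H⁺(aq) + 3 Sn(s) → 2 Cr³⁺(aq) + 7 H₂O(l) + 3 Sn²⁺(aq)
Q = [Cr³⁺]^2·[Sn²⁺]^3 / ([Cr₂O₇²⁻]·[H⁺]^14); log Q = 1.412.
E = E° − (0.0592/n) log Q = +1.46 − (0.0592/6)(1.412) = +1.446 V.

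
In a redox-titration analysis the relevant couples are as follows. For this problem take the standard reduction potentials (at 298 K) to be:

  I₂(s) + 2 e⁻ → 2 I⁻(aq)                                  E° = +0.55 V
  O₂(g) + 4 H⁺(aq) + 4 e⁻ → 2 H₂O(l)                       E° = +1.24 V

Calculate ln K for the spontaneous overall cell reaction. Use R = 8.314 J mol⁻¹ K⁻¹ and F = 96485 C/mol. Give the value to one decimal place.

107.5

Cathode: O₂/H₂O; anode: I₂/I⁻. E°cell = (+1.24) − (+0.55) = +0.69 V, with n = 4.
ΔG° = −nFE° = −RT ln K, so ln K = nFE°/(RT) = (4)(96485)(+0.69) / ((8.314)(298)) = 107.484.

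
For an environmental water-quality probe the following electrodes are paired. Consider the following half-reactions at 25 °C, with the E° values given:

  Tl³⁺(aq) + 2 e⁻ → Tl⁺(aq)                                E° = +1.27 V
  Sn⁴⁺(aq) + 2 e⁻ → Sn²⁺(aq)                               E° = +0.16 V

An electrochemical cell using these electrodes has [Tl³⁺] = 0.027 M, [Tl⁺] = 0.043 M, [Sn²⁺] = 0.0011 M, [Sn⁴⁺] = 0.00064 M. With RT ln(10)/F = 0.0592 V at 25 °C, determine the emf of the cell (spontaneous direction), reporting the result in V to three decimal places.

Tl³⁺/Tl⁺ is the cathode (higher E°), Sn⁴⁺/Sn²⁺ the anode: E°cell = +1.27 − (+0.16) = +1.11 V, n = 2.
Overall: Tl³⁺(aq) + Sn²⁺(aq) → Tl⁺(aq) + Sn⁴⁺(aq)
Q = [Tl⁺]·[Sn⁴⁺] / ([Tl³⁺]·[Sn²⁺]); log Q = -0.033.
E = E° − (0.0592/n) log Q = +1.11 − (0.0592/2)(-0.033) = +1.111 V.

+1.111 V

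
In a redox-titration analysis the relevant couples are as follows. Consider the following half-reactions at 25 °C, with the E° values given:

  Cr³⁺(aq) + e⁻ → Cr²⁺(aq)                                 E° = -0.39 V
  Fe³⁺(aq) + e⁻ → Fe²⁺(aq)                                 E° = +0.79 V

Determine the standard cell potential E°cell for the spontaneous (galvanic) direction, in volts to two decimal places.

The Fe³⁺/Fe²⁺ couple has the higher reduction potential, so it is the cathode; Cr³⁺/Cr²⁺ is oxidised at the anode.
E°cell = E°(cathode) − E°(anode) = (+0.79) − (-0.39) = +1.18 V.

+1.18 V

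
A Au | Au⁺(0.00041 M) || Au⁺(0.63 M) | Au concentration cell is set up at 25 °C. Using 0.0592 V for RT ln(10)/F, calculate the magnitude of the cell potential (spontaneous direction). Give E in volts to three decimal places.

+0.189 V

For a concentration cell E°cell = 0. The 0.63 M side is the cathode (reduction is favoured where [Au⁺] is higher).
With n = 1, E = −(0.0592/1) log([Au⁺]ₐₙ/[Au⁺]꜀ₐₜ) = −(0.0592/1) log(0.00041/0.63) = −(0.0592/1)(-3.187) = +0.189 V.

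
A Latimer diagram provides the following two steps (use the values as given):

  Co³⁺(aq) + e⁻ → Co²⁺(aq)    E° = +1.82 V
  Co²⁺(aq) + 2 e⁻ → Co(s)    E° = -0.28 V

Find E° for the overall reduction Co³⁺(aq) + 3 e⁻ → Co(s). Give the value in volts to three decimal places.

+0.420 V

Since ΔG° = −nFE° is additive over sequential reductions, n₃E°₃ = n₁E°₁ + n₂E°₂.
E°₃ = (1×+1.82 + 2×-0.28) / 3 = (+1.260) / 3 = +0.420 V.
Simply averaging or adding the two E° values would be wrong; the electron-weighted sum is required.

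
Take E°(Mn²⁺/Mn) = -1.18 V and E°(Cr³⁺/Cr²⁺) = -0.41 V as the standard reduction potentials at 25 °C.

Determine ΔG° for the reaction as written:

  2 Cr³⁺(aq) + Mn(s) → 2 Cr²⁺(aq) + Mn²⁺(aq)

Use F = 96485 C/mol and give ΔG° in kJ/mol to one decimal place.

As written, Cr³⁺/Cr²⁺ is reduced (cathode) and Mn²⁺/Mn is oxidised (anode), so E°cell = (-0.41) − (-1.18) = +0.77 V.
Balancing electrons gives n = 2.
ΔG° = −nFE° = −(2)(96485)(+0.77) = -148,587 J = -148.6 kJ/mol.

-148.6 kJ/mol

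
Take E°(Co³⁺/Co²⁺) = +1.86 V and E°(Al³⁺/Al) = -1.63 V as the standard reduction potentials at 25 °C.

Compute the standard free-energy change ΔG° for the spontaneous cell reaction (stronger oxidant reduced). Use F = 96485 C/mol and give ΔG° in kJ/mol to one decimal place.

Co³⁺/Co²⁺ (E° = +1.86 V) is the cathode; Al³⁺/Al (E° = -1.63 V) is the anode, so E°cell = +3.49 V.
Balancing electrons gives n = 3 (lcm of 1 and 3).
ΔG° = −nFE° = −(3)(96485)(+3.49) = -1,010,198 J = -1010.2 kJ/mol.

-1010.2 kJ/mol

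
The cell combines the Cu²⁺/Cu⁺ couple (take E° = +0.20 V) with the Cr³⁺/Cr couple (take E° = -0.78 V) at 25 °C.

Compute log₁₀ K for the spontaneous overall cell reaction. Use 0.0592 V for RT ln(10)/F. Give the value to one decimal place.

Cathode: Cu²⁺/Cu⁺; anode: Cr³⁺/Cr. E°cell = +0.98 V, n = 3.
log K = nE°cell / 0.0592 = (3)(+0.98) / 0.0592 = 49.7.

49.7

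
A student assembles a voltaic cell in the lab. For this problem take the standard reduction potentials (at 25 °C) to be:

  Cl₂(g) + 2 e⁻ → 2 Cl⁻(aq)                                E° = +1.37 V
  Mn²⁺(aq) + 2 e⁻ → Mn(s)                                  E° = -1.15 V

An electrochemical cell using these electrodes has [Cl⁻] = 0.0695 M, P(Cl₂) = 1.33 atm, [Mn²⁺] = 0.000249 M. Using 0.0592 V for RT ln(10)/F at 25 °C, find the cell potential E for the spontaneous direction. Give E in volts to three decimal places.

Cl₂/Cl⁻ is the cathode (higher E°), Mn²⁺/Mn the anode: E°cell = +1.37 − (-1.15) = +2.52 V, n = 2.
Overall: Cl₂(g) + Mn(s) → 2 Cl⁻(aq) + Mn²⁺(aq)
Q = [Cl⁻]^2·[Mn²⁺] / (P(Cl₂)); log Q = -6.044.
E = E° − (0.0592/n) log Q = +2.52 − (0.0592/2)(-6.044) = +2.699 V.

+2.699 V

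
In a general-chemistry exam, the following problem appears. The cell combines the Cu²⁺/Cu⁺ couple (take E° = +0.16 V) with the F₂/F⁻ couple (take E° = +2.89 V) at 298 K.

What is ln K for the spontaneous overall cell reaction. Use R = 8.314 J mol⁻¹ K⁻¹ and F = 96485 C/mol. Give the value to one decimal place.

212.6

Cathode: F₂/F⁻; anode: Cu²⁺/Cu⁺. E°cell = (+2.89) − (+0.16) = +2.73 V, with n = 2.
ΔG° = −nFE° = −RT ln K, so ln K = nFE°/(RT) = (2)(96485)(+2.73) / ((8.314)(298)) = 212.631.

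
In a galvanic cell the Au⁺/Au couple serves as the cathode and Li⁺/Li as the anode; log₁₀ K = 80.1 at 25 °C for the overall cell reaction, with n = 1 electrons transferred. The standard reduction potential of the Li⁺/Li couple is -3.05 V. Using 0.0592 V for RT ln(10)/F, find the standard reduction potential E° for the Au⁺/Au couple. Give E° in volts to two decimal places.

E°cell = (0.0592/n)·log K = (0.0592/1)(80.1) = +4.742 V.
Since Au⁺/Au is the cathode and Li⁺/Li the anode, E°cell = E°(Au⁺/Au) − E°(Li⁺/Li).
So E°(Au⁺/Au) = E°cell + E°(Li⁺/Li) = +4.742 + (-3.05) = +1.69 V.

+1.69 V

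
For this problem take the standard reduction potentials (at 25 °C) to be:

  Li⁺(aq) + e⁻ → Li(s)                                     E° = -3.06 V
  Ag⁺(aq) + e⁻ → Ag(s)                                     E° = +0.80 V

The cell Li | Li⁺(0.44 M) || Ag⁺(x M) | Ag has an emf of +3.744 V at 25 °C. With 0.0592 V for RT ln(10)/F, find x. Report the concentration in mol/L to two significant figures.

Ag⁺/Ag is the cathode, Li⁺/Li the anode: E°cell = +3.86 V, n = 1.
Overall reaction: Ag⁺(aq) + Li(s) → Ag(s) + Li⁺(aq); Q = [Li⁺]^1/[Ag⁺]^1.
From E = E° − (0.0592/n) log Q: log Q = (E° − E)·n/0.0592 = (+3.86 − (+3.744))·1/0.0592 = 1.9595.
So 1·log[Ag⁺] = 1·log(0.44) − log Q = -0.3565 − (1.9595) = -2.3160; [Ag⁺] = 10^(-2.3160) ≈ 0.0048 M.

0.0048 M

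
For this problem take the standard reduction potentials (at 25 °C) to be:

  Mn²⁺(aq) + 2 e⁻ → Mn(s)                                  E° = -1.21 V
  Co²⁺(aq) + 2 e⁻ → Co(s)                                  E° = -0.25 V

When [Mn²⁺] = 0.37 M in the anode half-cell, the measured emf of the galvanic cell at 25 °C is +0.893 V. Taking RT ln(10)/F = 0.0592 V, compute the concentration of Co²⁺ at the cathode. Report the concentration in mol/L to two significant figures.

0.0020 M

Co²⁺/Co is the cathode, Mn²⁺/Mn the anode: E°cell = +0.96 V, n = 2.
Overall reaction: Co²⁺(aq) + Mn(s) → Co(s) + Mn²⁺(aq); Q = [Mn²⁺]^1/[Co²⁺]^1.
From E = E° − (0.0592/n) log Q: log Q = (E° − E)·n/0.0592 = (+0.96 − (+0.893))·2/0.0592 = 2.2635.
So 1·log[Co²⁺] = 1·log(0.37) − log Q = -0.4318 − (2.2635) = -2.6953; [Co²⁺] = 10^(-2.6953) ≈ 0.0020 M.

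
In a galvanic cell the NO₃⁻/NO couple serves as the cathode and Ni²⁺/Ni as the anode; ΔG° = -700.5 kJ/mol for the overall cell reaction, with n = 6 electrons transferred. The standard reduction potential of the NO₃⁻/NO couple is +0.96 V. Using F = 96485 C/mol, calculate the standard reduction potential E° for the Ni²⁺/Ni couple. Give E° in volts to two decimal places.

-0.25 V

E°cell = −ΔG°/(nF) = −(-700.5×10³)/((6)(96485)) = +1.210 V.
Since NO₃⁻/NO is the cathode and Ni²⁺/Ni the anode, E°cell = E°(NO₃⁻/NO) − E°(Ni²⁺/Ni).
So E°(Ni²⁺/Ni) = E°(NO₃⁻/NO) − E°cell = (+0.96) − (+1.210) = -0.25 V.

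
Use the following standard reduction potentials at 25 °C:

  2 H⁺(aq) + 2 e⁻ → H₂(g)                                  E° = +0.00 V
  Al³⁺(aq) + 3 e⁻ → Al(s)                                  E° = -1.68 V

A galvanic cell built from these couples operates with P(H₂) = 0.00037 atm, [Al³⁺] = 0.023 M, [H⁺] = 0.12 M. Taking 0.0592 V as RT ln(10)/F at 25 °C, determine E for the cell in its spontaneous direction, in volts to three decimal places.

H⁺/H₂ is the cathode (higher E°), Al³⁺/Al the anode: E°cell = +0.00 − (-1.68) = +1.68 V, n = 6.
Overall: 6 H⁺(aq) + 2 Al(s) → 3 H₂(g) + 2 Al³⁺(aq)
Q = P(H₂)^3·[Al³⁺]^2 / ([H⁺]^6); log Q = -8.047.
E = E° − (0.0592/n) log Q = +1.68 − (0.0592/6)(-8.047) = +1.759 V.

+1.759 V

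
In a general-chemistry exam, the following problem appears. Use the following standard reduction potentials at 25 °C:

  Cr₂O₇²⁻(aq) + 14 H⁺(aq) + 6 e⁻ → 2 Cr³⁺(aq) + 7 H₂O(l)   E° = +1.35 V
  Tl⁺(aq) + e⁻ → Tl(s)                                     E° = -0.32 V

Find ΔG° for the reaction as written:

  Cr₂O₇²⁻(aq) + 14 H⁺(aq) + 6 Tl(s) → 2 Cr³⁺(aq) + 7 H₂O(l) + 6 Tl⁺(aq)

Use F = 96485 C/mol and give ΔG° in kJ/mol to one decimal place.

As written, Cr₂O₇²⁻/Cr³⁺ is reduced (cathode) and Tl⁺/Tl is oxidised (anode), so E°cell = (+1.35) − (-0.32) = +1.67 V.
Balancing electrons gives n = 6.
ΔG° = −nFE° = −(6)(96485)(+1.67) = -966,780 J = -966.8 kJ/mol.

-966.8 kJ/mol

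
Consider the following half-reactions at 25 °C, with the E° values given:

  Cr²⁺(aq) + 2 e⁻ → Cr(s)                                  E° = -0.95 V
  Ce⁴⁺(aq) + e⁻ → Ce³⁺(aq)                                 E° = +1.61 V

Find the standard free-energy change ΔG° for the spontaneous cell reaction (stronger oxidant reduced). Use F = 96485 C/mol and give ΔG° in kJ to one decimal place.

-494.0 kJ

Ce⁴⁺/Ce³⁺ (E° = +1.61 V) is the cathode; Cr²⁺/Cr (E° = -0.95 V) is the anode, so E°cell = +2.56 V.
Balancing electrons gives n = 2 (lcm of 1 and 2).
ΔG° = −nFE° = −(2)(96485)(+2.56) = -494,003 J = -494.0 kJ.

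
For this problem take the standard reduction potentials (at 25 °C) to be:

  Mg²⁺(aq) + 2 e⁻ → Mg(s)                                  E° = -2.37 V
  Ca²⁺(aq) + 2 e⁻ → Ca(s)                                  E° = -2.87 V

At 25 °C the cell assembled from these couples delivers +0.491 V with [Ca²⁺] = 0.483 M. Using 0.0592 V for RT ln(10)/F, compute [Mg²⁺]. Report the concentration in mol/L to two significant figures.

Mg²⁺/Mg is the cathode, Ca²⁺/Ca the anode: E°cell = +0.50 V, n = 2.
Overall reaction: Mg²⁺(aq) + Ca(s) → Mg(s) + Ca²⁺(aq); Q = [Ca²⁺]^1/[Mg²⁺]^1.
From E = E° − (0.0592/n) log Q: log Q = (E° − E)·n/0.0592 = (+0.50 − (+0.491))·2/0.0592 = 0.3041.
So 1·log[Mg²⁺] = 1·log(0.483) − log Q = -0.3161 − (0.3041) = -0.6202; [Mg²⁺] = 10^(-0.6202) ≈ 0.24 M.

0.24 M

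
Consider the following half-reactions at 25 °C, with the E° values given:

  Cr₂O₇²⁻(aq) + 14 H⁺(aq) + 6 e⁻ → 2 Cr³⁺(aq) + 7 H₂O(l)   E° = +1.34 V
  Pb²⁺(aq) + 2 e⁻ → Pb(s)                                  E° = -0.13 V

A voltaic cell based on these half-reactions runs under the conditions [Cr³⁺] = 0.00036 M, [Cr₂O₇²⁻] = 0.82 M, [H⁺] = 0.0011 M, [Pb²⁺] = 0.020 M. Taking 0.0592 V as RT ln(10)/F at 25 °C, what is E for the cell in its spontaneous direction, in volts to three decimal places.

+1.179 V

Cr₂O₇²⁻/Cr³⁺ is the cathode (higher E°), Pb²⁺/Pb the anode: E°cell = +1.34 − (-0.13) = +1.47 V, n = 6.
Overall: Cr₂O₇²⁻(aq) + 14 H⁺(aq) + 3 Pb(s) → 2 Cr³⁺(aq) + 7 H₂O(l) + 3 Pb²⁺(aq)
Q = [Cr³⁺]^2·[Pb²⁺]^3 / ([Cr₂O₇²⁻]·[H⁺]^14); log Q = 29.522.
E = E° − (0.0592/n) log Q = +1.47 − (0.0592/6)(29.522) = +1.179 V.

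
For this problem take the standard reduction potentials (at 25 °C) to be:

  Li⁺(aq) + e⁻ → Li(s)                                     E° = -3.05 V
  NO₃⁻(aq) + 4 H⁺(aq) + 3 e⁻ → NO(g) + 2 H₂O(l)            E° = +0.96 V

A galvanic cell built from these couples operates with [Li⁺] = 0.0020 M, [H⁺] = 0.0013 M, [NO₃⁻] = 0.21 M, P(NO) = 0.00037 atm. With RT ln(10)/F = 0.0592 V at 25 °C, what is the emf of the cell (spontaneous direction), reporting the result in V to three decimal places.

+3.996 V

NO₃⁻/NO is the cathode (higher E°), Li⁺/Li the anode: E°cell = +0.96 − (-3.05) = +4.01 V, n = 3.
Overall: NO₃⁻(aq) + 4 H⁺(aq) + 3 Li(s) → NO(g) + 2 H₂O(l) + 3 Li⁺(aq)
Q = P(NO)·[Li⁺]^3 / ([NO₃⁻]·[H⁺]^4); log Q = 0.693.
E = E° − (0.0592/n) log Q = +4.01 − (0.0592/3)(0.693) = +3.996 V.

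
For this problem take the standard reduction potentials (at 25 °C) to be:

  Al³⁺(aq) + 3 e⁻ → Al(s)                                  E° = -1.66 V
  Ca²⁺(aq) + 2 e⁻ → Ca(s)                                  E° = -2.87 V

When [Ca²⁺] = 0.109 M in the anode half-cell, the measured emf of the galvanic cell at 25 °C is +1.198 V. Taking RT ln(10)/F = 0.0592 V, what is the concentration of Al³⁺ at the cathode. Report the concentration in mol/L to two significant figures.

0.0089 M

Al³⁺/Al is the cathode, Ca²⁺/Ca the anode: E°cell = +1.21 V, n = 6.
Overall reaction: 2 Al³⁺(aq) + 3 Ca(s) → 2 Al(s) + 3 Ca²⁺(aq); Q = [Ca²⁺]^3/[Al³⁺]^2.
From E = E° − (0.0592/n) log Q: log Q = (E° − E)·n/0.0592 = (+1.21 − (+1.198))·6/0.0592 = 1.2162.
So 2·log[Al³⁺] = 3·log(0.109) − log Q = -2.8877 − (1.2162) = -4.1039; log[Al³⁺] = -4.1039 / 2 = -2.0520; [Al³⁺] = 10^(-2.0520) ≈ 0.0089 M.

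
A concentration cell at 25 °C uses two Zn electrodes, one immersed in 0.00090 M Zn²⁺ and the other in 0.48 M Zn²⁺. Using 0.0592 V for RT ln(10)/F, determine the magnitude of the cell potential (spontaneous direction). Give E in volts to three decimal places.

+0.081 V

For a concentration cell E°cell = 0. The 0.48 M side is the cathode (reduction is favoured where [Zn²⁺] is higher).
With n = 2, E = −(0.0592/2) log([Zn²⁺]ₐₙ/[Zn²⁺]꜀ₐₜ) = −(0.0592/2) log(0.0009/0.48) = −(0.0592/2)(-2.727) = +0.081 V.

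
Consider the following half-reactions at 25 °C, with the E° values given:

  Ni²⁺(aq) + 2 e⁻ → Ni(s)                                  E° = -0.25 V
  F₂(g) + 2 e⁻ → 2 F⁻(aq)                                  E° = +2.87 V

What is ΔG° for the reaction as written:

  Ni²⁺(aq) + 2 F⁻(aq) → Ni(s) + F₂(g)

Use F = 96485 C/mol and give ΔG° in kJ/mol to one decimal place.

As written, Ni²⁺/Ni is reduced (cathode) and F₂/F⁻ is oxidised (anode), so E°cell = (-0.25) − (+2.87) = -3.12 V.
Balancing electrons gives n = 2.
ΔG° = −nFE° = −(2)(96485)(-3.12) = 602,066 J = +602.1 kJ/mol.

+602.1 kJ/mol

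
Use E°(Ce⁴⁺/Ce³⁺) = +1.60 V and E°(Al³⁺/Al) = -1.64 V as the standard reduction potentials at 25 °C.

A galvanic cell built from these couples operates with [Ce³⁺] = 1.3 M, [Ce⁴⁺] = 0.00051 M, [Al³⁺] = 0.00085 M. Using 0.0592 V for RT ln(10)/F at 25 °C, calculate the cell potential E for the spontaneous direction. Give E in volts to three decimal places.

Ce⁴⁺/Ce³⁺ is the cathode (higher E°), Al³⁺/Al the anode: E°cell = +1.60 − (-1.64) = +3.24 V, n = 3.
Overall: 3 Ce⁴⁺(aq) + Al(s) → 3 Ce³⁺(aq) + Al³⁺(aq)
Q = [Ce³⁺]^3·[Al³⁺] / ([Ce⁴⁺]^3); log Q = 7.149.
E = E° − (0.0592/n) log Q = +3.24 − (0.0592/3)(7.149) = +3.099 V.

+3.099 V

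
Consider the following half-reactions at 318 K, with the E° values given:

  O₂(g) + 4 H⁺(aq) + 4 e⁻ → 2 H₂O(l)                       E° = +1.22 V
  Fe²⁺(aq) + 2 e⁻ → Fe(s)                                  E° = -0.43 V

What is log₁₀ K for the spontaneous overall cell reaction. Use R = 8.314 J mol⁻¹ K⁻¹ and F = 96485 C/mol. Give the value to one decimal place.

104.6

Cathode: O₂/H₂O; anode: Fe²⁺/Fe. E°cell = (+1.22) − (-0.43) = +1.65 V, with n = 4.
ΔG° = −nFE° = −RT ln K, so ln K = nFE°/(RT) = (4)(96485)(+1.65) / ((8.314)(318)) = 240.861.
log₁₀ K = 240.861 / ln 10 = 104.6.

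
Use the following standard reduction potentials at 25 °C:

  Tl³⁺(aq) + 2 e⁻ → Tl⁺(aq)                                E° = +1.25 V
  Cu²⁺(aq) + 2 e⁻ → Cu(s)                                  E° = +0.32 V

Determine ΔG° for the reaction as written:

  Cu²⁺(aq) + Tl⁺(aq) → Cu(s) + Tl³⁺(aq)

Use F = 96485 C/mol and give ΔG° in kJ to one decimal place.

As written, Cu²⁺/Cu is reduced (cathode) and Tl³⁺/Tl⁺ is oxidised (anode), so E°cell = (+0.32) − (+1.25) = -0.93 V.
Balancing electrons gives n = 2.
ΔG° = −nFE° = −(2)(96485)(-0.93) = 179,462 J = +179.5 kJ.

+179.5 kJ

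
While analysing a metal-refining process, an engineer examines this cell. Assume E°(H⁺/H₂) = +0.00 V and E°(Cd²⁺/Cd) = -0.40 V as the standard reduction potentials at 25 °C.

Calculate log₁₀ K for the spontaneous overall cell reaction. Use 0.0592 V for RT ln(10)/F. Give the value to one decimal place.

13.5

Cathode: H⁺/H₂; anode: Cd²⁺/Cd. E°cell = +0.40 V, n = 2.
log K = nE°cell / 0.0592 = (2)(+0.40) / 0.0592 = 13.5.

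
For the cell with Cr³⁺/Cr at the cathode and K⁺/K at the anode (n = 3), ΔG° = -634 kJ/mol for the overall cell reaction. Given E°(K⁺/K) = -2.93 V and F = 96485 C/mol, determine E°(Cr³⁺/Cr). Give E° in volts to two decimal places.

-0.74 V

E°cell = −ΔG°/(nF) = −(-634×10³)/((3)(96485)) = +2.190 V.
Since Cr³⁺/Cr is the cathode and K⁺/K the anode, E°cell = E°(Cr³⁺/Cr) − E°(K⁺/K).
So E°(Cr³⁺/Cr) = E°cell + E°(K⁺/K) = +2.190 + (-2.93) = -0.74 V.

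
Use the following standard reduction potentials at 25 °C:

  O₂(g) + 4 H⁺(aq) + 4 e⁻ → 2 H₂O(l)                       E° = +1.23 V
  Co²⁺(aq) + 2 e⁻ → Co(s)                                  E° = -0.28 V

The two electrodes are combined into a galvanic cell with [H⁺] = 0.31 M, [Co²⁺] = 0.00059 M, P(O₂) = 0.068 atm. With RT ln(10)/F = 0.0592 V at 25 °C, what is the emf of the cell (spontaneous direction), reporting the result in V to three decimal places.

O₂/H₂O is the cathode (higher E°), Co²⁺/Co the anode: E°cell = +1.23 − (-0.28) = +1.51 V, n = 4.
Overall: O₂(g) + 4 H⁺(aq) + 2 Co(s) → 2 H₂O(l) + 2 Co²⁺(aq)
Q = [Co²⁺]^2 / (P(O₂)·[H⁺]^4); log Q = -3.256.
E = E° − (0.0592/n) log Q = +1.51 − (0.0592/4)(-3.256) = +1.558 V.

+1.558 V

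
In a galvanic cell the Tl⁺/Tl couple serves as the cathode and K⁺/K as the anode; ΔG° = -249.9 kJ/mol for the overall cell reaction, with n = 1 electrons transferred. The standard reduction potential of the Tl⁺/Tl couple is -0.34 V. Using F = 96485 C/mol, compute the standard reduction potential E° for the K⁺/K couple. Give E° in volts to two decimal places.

E°cell = −ΔG°/(nF) = −(-249.9×10³)/((1)(96485)) = +2.590 V.
Since Tl⁺/Tl is the cathode and K⁺/K the anode, E°cell = E°(Tl⁺/Tl) − E°(K⁺/K).
So E°(K⁺/K) = E°(Tl⁺/Tl) − E°cell = (-0.34) − (+2.590) = -2.93 V.

-2.93 V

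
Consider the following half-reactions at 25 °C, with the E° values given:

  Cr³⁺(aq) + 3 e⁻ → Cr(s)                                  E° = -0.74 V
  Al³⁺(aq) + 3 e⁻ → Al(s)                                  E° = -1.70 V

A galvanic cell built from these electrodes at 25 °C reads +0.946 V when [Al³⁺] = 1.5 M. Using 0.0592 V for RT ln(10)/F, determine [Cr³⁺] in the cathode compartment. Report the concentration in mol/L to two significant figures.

Cr³⁺/Cr is the cathode, Al³⁺/Al the anode: E°cell = +0.96 V, n = 3.
Overall reaction: Cr³⁺(aq) + Al(s) → Cr(s) + Al³⁺(aq); Q = [Al³⁺]^1/[Cr³⁺]^1.
From E = E° − (0.0592/n) log Q: log Q = (E° − E)·n/0.0592 = (+0.96 − (+0.946))·3/0.0592 = 0.7095.
So 1·log[Cr³⁺] = 1·log(1.5) − log Q = 0.1761 − (0.7095) = -0.5334; [Cr³⁺] = 10^(-0.5334) ≈ 0.29 M.

0.29 M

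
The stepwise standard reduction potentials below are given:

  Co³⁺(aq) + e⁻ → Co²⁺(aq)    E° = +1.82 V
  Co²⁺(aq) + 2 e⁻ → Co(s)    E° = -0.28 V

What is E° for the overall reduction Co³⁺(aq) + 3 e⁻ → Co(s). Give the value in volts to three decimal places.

+0.420 V

Adding the free-energy changes (−nFE°) of the two steps gives −n₃FE°₃ = −n₁FE°₁ − n₂FE°₂.
E°₃ = (1×+1.82 + 2×-0.28) / 3 = (+1.260) / 3 = +0.420 V.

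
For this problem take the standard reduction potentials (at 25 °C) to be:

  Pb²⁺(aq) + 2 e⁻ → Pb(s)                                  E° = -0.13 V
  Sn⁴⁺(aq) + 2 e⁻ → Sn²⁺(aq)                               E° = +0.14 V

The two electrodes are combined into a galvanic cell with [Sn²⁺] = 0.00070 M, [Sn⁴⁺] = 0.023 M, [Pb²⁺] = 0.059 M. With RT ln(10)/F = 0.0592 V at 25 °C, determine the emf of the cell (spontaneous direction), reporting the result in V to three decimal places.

+0.351 V

Sn⁴⁺/Sn²⁺ is the cathode (higher E°), Pb²⁺/Pb the anode: E°cell = +0.14 − (-0.13) = +0.27 V, n = 2.
Overall: Sn⁴⁺(aq) + Pb(s) → Sn²⁺(aq) + Pb²⁺(aq)
Q = [Sn²⁺]·[Pb²⁺] / ([Sn⁴⁺]); log Q = -2.746.
E = E° − (0.0592/n) log Q = +0.27 − (0.0592/2)(-2.746) = +0.351 V.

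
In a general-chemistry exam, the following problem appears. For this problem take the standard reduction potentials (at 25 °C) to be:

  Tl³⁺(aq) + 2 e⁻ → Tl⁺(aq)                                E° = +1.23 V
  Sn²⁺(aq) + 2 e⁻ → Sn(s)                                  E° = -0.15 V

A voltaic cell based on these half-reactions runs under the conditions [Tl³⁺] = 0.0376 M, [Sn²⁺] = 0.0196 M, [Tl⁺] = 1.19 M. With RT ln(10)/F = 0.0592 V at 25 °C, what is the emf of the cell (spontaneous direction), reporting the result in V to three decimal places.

+1.386 V

Tl³⁺/Tl⁺ is the cathode (higher E°), Sn²⁺/Sn the anode: E°cell = +1.23 − (-0.15) = +1.38 V, n = 2.
Overall: Tl³⁺(aq) + Sn(s) → Tl⁺(aq) + Sn²⁺(aq)
Q = [Tl⁺]·[Sn²⁺] / ([Tl³⁺]); log Q = -0.207.
E = E° − (0.0592/n) log Q = +1.38 − (0.0592/2)(-0.207) = +1.386 V.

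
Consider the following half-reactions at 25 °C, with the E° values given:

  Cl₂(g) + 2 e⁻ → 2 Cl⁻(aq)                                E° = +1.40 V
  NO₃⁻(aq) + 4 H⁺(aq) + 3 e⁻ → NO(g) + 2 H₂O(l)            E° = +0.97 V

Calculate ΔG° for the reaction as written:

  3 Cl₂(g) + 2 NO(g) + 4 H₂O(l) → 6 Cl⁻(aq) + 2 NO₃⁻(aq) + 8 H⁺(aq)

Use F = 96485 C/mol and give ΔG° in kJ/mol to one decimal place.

As written, Cl₂/Cl⁻ is reduced (cathode) and NO₃⁻/NO is oxidised (anode), so E°cell = (+1.40) − (+0.97) = +0.43 V.
Balancing electrons gives n = 6.
ΔG° = −nFE° = −(6)(96485)(+0.43) = -248,931 J = -248.9 kJ/mol.

-248.9 kJ/mol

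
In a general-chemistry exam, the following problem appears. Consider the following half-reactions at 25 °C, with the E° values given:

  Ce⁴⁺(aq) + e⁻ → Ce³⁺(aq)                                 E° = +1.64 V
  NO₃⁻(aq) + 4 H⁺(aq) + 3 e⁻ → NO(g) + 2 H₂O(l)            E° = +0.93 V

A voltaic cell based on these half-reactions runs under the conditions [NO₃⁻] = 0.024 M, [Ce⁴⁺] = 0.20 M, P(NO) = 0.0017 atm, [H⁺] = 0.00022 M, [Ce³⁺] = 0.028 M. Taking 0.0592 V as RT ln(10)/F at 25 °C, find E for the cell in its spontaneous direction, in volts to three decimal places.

+1.027 V

Ce⁴⁺/Ce³⁺ is the cathode (higher E°), NO₃⁻/NO the anode: E°cell = +1.64 − (+0.93) = +0.71 V, n = 3.
Overall: 3 Ce⁴⁺(aq) + NO(g) + 2 H₂O(l) → 3 Ce³⁺(aq) + NO₃⁻(aq) + 4 H⁺(aq)
Q = [Ce³⁺]^3·[NO₃⁻]·[H⁺]^4 / ([Ce⁴⁺]^3·P(NO)); log Q = -16.042.
E = E° − (0.0592/n) log Q = +0.71 − (0.0592/3)(-16.042) = +1.027 V.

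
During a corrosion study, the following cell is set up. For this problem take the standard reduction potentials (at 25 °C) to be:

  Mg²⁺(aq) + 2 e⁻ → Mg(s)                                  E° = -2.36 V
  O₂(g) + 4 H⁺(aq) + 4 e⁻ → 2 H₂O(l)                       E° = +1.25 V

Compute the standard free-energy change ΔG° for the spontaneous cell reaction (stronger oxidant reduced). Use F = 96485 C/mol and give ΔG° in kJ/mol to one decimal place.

-1393.2 kJ/mol

O₂/H₂O (E° = +1.25 V) is the cathode; Mg²⁺/Mg (E° = -2.36 V) is the anode, so E°cell = +3.61 V.
Balancing electrons gives n = 4 (lcm of 4 and 2).
ΔG° = −nFE° = −(4)(96485)(+3.61) = -1,393,243 J = -1393.2 kJ/mol.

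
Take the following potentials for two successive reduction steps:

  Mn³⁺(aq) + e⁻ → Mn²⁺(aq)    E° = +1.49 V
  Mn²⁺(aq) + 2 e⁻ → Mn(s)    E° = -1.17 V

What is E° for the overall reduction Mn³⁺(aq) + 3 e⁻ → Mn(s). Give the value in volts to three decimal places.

-0.283 V

Standard free energies of sequential steps add: ΔG°₃ = ΔG°₁ + ΔG°₂, so n₃E°₃ = n₁E°₁ + n₂E°₂.
E°₃ = (1×+1.49 + 2×-1.17) / 3 = (-0.850) / 3 = -0.283 V.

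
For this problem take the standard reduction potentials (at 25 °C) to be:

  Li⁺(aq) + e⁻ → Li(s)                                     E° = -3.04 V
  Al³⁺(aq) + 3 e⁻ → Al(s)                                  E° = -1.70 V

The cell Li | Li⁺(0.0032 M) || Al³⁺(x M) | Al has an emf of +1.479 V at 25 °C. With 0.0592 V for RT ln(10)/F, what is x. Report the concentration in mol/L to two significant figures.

0.36 M

Al³⁺/Al is the cathode, Li⁺/Li the anode: E°cell = +1.34 V, n = 3.
Overall reaction: Al³⁺(aq) + 3 Li(s) → Al(s) + 3 Li⁺(aq); Q = [Li⁺]^3/[Al³⁺]^1.
From E = E° − (0.0592/n) log Q: log Q = (E° − E)·n/0.0592 = (+1.34 − (+1.479))·3/0.0592 = -7.0439.
So 1·log[Al³⁺] = 3·log(0.0032) − log Q = -7.4846 − (-7.0439) = -0.4407; [Al³⁺] = 10^(-0.4407) ≈ 0.36 M.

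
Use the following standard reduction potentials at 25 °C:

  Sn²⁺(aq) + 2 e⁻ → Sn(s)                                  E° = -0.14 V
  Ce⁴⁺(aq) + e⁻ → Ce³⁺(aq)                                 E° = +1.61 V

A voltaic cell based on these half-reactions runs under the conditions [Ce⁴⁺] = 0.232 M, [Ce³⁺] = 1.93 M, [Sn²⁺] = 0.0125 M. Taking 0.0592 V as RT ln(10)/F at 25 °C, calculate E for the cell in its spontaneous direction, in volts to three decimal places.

Ce⁴⁺/Ce³⁺ is the cathode (higher E°), Sn²⁺/Sn the anode: E°cell = +1.61 − (-0.14) = +1.75 V, n = 2.
Overall: 2 Ce⁴⁺(aq) + Sn(s) → 2 Ce³⁺(aq) + Sn²⁺(aq)
Q = [Ce³⁺]^2·[Sn²⁺] / ([Ce⁴⁺]^2); log Q = -0.063.
E = E° − (0.0592/n) log Q = +1.75 − (0.0592/2)(-0.063) = +1.752 V.

+1.752 V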